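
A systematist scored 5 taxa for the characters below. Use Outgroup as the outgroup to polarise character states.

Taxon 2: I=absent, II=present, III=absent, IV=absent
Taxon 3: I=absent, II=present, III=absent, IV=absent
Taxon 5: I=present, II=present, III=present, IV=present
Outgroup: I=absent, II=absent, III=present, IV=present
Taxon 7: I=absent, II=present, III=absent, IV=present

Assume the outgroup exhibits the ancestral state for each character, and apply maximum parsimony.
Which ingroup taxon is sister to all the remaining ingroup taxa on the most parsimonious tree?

Character polarity is set by the outgroup: the derived state is whichever differs from the outgroup's state, so for III, IV the derived state is 'absent', and for the remaining characters it is 'present'.
I: derived state 'present' in Taxon 5 only — an autapomorphy, so it tells us nothing about relationships among taxa.
II (derived state 'present') is shared by all ingroup taxa — unites the whole ingroup.
Only Taxon 2, Taxon 3, and Taxon 7 show the derived state 'absent' for III, supporting them as a clade.
IV (derived state 'absent') is shared by Taxon 2 and Taxon 3 — a synapomorphy uniting that clade.
Most parsimonious ingroup topology: (((Taxon 2,Taxon 3),Taxon 7),Taxon 5).
Taxon 5 is sister to the clade containing all other ingroup taxa, so it is the earliest-diverging (most basal) ingroup lineage.

Taxon 5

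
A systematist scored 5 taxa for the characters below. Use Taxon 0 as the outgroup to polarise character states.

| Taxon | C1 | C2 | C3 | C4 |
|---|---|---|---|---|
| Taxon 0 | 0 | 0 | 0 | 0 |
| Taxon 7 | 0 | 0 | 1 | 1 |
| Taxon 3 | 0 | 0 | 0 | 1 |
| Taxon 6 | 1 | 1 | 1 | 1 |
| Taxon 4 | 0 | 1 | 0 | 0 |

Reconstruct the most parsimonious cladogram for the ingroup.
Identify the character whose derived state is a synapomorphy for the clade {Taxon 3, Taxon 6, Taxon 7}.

C4

The outgroup has state '0' for every character, so '1' is the derived state throughout.
C1 (derived state '1') is unique to Taxon 6 (autapomorphy; uninformative for grouping).
C2 (state '1') occurs in Taxon 4 and Taxon 6 but conflicts with the nesting implied by the other characters — most parsimoniously interpreted as homoplasy.
Only Taxon 6 and Taxon 7 show the derived state '1' for C3, supporting them as a clade.
C4: derived state '1' in Taxon 3, Taxon 6, and Taxon 7 only — synapomorphy for {Taxon 3, Taxon 6, Taxon 7}.
Most parsimonious ingroup topology: (((Taxon 7,Taxon 6),Taxon 3),Taxon 4).
The clade {Taxon 3, Taxon 6, Taxon 7} is supported by C4: its derived state '1' occurs in exactly those taxa and in no other taxon (including the outgroup).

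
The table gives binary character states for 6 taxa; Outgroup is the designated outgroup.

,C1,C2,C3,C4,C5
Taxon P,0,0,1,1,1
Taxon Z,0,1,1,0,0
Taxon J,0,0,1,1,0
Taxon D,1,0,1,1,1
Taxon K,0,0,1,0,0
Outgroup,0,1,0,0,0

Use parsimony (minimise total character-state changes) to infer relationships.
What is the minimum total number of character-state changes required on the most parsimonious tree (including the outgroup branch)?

5

Character polarity is set by the outgroup: the derived state is whichever differs from the outgroup's state, so for C2 the derived state is '0', and for the remaining characters it is '1'.
C1: derived state '1' in Taxon D only — an autapomorphy, so it tells us nothing about relationships among taxa.
C2 (derived state '0') is shared by Taxon D, Taxon J, Taxon K, and Taxon P — a synapomorphy uniting that clade.
All ingroup taxa share the derived state '1' for C3; it defines the ingroup but does not resolve relationships within it.
Only Taxon D, Taxon J, and Taxon P show the derived state '1' for C4, supporting them as a clade.
C5: derived state '1' in Taxon D and Taxon P only — synapomorphy for {Taxon D, Taxon P}.
Most parsimonious ingroup topology: ((Taxon K,((Taxon D,Taxon P),Taxon J)),Taxon Z).
Changes per character on this tree: C1: 1; C2: 1; C3: 1; C4: 1; C5: 1.
Total = 5.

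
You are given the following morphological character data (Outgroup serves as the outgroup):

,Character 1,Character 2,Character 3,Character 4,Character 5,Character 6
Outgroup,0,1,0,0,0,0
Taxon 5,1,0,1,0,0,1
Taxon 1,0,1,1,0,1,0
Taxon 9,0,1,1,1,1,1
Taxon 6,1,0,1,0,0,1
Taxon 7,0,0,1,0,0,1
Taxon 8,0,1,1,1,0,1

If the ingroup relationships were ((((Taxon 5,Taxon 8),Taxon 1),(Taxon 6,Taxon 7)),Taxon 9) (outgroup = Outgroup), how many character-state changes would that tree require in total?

Map each character onto ((((Taxon 5,Taxon 8),Taxon 1),(Taxon 6,Taxon 7)),Taxon 9) (rooted by Outgroup) and count the minimum state changes it requires (Fitch parsimony):
Character 1: 2; Character 2: 2; Character 3: 1; Character 4: 2; Character 5: 2; Character 6: 2.
Total tree length = 11.

11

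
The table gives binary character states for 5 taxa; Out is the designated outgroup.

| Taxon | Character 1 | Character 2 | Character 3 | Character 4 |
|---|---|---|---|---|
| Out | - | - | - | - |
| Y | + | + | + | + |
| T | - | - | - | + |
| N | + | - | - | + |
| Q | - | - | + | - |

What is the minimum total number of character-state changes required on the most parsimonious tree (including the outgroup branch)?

The outgroup has state '-' for every character, so '+' is the derived state throughout.
Character 1 (derived state '+') is shared by N and Y — a synapomorphy uniting that clade.
Character 2: derived state '+' in Y only — an autapomorphy, so it tells us nothing about relationships among taxa.
Character 3 groups Q and Y, which is incompatible with the clades supported by the remaining characters; treating it as convergent (homoplasy) costs fewer steps than any alternative tree.
Character 4: derived state '+' in N, T, and Y only — synapomorphy for {N, T, Y}.
Most parsimonious ingroup topology: (((Y,N),T),Q).
Changes per character on this tree: Character 1: 1; Character 2: 1; Character 3: 2; Character 4: 1.
Total = 5.

5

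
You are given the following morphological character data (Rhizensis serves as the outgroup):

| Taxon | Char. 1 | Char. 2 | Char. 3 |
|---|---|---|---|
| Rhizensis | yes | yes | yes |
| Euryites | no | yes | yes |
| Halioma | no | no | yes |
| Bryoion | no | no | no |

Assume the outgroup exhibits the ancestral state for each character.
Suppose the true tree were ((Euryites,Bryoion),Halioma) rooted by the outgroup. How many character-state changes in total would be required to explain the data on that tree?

Map each character onto ((Euryites,Bryoion),Halioma) (rooted by Rhizensis) and count the minimum state changes it requires (Fitch parsimony):
Char. 1: 1; Char. 2: 2; Char. 3: 1.
Total tree length = 4.

4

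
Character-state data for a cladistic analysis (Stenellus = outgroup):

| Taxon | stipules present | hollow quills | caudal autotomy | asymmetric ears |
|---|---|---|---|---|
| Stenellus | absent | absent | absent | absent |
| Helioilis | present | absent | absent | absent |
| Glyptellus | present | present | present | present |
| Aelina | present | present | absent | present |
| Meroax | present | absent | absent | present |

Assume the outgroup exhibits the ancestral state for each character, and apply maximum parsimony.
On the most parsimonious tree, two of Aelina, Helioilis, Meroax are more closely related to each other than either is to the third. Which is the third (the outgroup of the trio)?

The outgroup has state 'absent' for every character, so 'present' is the derived state throughout.
stipules present (derived state 'present') is shared by all ingroup taxa — unites the whole ingroup.
Only Aelina and Glyptellus show the derived state 'present' for hollow quills, supporting them as a clade.
caudal autotomy: derived state 'present' in Glyptellus only — an autapomorphy, so it tells us nothing about relationships among taxa.
asymmetric ears (derived state 'present') is shared by Aelina, Glyptellus, and Meroax — a synapomorphy uniting that clade.
Most parsimonious ingroup topology: (Helioilis,((Glyptellus,Aelina),Meroax)).
Aelina and Meroax share a more recent common ancestor with each other than either does with Helioilis, so Helioilis is the least closely related of the three.

Helioilis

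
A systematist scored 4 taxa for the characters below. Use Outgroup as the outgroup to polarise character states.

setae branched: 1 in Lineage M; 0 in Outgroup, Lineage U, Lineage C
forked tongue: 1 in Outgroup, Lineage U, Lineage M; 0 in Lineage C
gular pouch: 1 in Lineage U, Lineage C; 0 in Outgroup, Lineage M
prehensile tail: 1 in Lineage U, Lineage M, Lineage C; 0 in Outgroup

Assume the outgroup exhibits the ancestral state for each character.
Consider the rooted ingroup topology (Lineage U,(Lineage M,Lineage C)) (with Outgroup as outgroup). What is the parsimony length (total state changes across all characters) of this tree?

5

Map each character onto (Lineage U,(Lineage M,Lineage C)) (rooted by Outgroup) and count the minimum state changes it requires (Fitch parsimony):
setae branched: 1; forked tongue: 1; gular pouch: 2; prehensile tail: 1.
Total tree length = 5.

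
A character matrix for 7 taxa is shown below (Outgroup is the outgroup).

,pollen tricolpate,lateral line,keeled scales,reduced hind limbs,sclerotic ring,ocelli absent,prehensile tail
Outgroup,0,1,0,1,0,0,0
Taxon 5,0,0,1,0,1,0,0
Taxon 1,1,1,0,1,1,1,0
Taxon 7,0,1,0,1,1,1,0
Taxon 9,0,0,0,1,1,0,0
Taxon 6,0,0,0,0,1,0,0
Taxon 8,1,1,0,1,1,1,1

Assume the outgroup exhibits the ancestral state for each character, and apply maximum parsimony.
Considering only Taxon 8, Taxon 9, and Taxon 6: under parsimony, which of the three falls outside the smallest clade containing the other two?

Taxon 8

Character polarity is set by the outgroup: the derived state is whichever differs from the outgroup's state, so for lateral line, reduced hind limbs the derived state is '0', and for the remaining characters it is '1'.
pollen tricolpate: derived state '1' in Taxon 1 and Taxon 8 only — synapomorphy for {Taxon 1, Taxon 8}.
Only Taxon 5, Taxon 6, and Taxon 9 show the derived state '0' for lateral line, supporting them as a clade.
keeled scales (derived state '1') is unique to Taxon 5 (autapomorphy; uninformative for grouping).
reduced hind limbs (derived state '0') is shared by Taxon 5 and Taxon 6 — a synapomorphy uniting that clade.
sclerotic ring (derived state '1') is shared by all ingroup taxa — unites the whole ingroup.
Only Taxon 1, Taxon 7, and Taxon 8 show the derived state '1' for ocelli absent, supporting them as a clade.
prehensile tail: derived state '1' in Taxon 8 only — an autapomorphy, so it tells us nothing about relationships among taxa.
Most parsimonious ingroup topology: (((Taxon 5,Taxon 6),Taxon 9),((Taxon 1,Taxon 8),Taxon 7)).
Taxon 6 and Taxon 9 share a more recent common ancestor with each other than either does with Taxon 8, so Taxon 8 is the least closely related of the three.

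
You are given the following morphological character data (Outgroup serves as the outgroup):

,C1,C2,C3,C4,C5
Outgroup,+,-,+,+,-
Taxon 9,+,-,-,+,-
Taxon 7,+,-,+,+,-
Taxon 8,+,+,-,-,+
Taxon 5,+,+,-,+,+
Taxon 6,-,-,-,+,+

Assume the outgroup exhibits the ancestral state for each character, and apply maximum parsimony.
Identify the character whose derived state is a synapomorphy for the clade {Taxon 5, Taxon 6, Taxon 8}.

C5

Character polarity is set by the outgroup: the derived state is whichever differs from the outgroup's state, so for C1, C3, C4 the derived state is '-', and for the remaining characters it is '+'.
C1 (derived state '-') is unique to Taxon 6 (autapomorphy; uninformative for grouping).
C2: derived state '+' in Taxon 5 and Taxon 8 only — synapomorphy for {Taxon 5, Taxon 8}.
C3: derived state '-' in Taxon 5, Taxon 6, Taxon 8, and Taxon 9 only — synapomorphy for {Taxon 5, Taxon 6, Taxon 8, Taxon 9}.
C4: derived state '-' in Taxon 8 only — an autapomorphy, so it tells us nothing about relationships among taxa.
Only Taxon 5, Taxon 6, and Taxon 8 show the derived state '+' for C5, supporting them as a clade.
Most parsimonious ingroup topology: ((Taxon 9,((Taxon 8,Taxon 5),Taxon 6)),Taxon 7).
The clade {Taxon 5, Taxon 6, Taxon 8} is supported by C5: its derived state '+' occurs in exactly those taxa and in no other taxon (including the outgroup).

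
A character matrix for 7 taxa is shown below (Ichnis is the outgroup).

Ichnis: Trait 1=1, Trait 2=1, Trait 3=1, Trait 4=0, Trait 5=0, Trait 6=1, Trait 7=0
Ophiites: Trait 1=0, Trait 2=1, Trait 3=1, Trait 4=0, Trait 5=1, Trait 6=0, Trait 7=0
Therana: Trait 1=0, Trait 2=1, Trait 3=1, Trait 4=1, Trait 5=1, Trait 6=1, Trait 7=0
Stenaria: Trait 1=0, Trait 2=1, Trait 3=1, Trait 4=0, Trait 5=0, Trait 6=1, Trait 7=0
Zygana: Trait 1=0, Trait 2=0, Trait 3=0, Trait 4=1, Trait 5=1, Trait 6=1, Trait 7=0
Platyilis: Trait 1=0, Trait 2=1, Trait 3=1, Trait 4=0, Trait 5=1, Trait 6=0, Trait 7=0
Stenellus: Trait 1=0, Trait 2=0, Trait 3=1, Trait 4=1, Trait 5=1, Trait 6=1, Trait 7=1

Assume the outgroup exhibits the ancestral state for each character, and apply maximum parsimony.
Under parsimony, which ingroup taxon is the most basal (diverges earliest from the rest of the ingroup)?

Stenaria

Character polarity is set by the outgroup: the derived state is whichever differs from the outgroup's state, so for Trait 1, Trait 2, Trait 3, Trait 6 the derived state is '0', and for the remaining characters it is '1'.
All ingroup taxa share the derived state '0' for Trait 1; it defines the ingroup but does not resolve relationships within it.
Trait 2 (derived state '0') is shared by Stenellus and Zygana — a synapomorphy uniting that clade.
Trait 3: derived state '0' in Zygana only — an autapomorphy, so it tells us nothing about relationships among taxa.
Trait 4: derived state '1' in Stenellus, Therana, and Zygana only — synapomorphy for {Stenellus, Therana, Zygana}.
Trait 5: derived state '1' in Ophiites, Platyilis, Stenellus, Therana, and Zygana only — synapomorphy for {Ophiites, Platyilis, Stenellus, Therana, Zygana}.
Trait 6 (derived state '0') is shared by Ophiites and Platyilis — a synapomorphy uniting that clade.
Trait 7: derived state '1' in Stenellus only — an autapomorphy, so it tells us nothing about relationships among taxa.
Most parsimonious ingroup topology: (((Ophiites,Platyilis),(Therana,(Zygana,Stenellus))),Stenaria).
Stenaria is sister to the clade containing all other ingroup taxa, so it is the earliest-diverging (most basal) ingroup lineage.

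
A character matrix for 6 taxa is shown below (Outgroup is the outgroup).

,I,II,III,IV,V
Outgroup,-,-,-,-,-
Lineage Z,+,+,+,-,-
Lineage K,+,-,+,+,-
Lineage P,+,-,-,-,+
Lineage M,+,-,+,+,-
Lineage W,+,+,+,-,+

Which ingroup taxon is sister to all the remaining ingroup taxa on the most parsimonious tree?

Lineage P

The outgroup has state '-' for every character, so '+' is the derived state throughout.
All ingroup taxa share the derived state '+' for I; it defines the ingroup but does not resolve relationships within it.
II (derived state '+') is shared by Lineage W and Lineage Z — a synapomorphy uniting that clade.
III (derived state '+') is shared by Lineage K, Lineage M, Lineage W, and Lineage Z — a synapomorphy uniting that clade.
IV (derived state '+') is shared by Lineage K and Lineage M — a synapomorphy uniting that clade.
V (state '+') occurs in Lineage P and Lineage W but conflicts with the nesting implied by the other characters — most parsimoniously interpreted as homoplasy.
Most parsimonious ingroup topology: (((Lineage Z,Lineage W),(Lineage K,Lineage M)),Lineage P).
Lineage P is sister to the clade containing all other ingroup taxa, so it is the earliest-diverging (most basal) ingroup lineage.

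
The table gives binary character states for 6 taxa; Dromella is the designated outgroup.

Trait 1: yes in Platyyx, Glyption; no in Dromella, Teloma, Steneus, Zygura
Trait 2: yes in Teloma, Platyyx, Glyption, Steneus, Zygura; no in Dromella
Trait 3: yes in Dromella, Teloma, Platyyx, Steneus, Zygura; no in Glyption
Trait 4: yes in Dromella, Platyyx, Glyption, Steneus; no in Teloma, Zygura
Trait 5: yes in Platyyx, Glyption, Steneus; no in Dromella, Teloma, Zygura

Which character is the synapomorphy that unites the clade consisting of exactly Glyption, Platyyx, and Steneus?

Character polarity is set by the outgroup: the derived state is whichever differs from the outgroup's state, so for Trait 3, Trait 4 the derived state is 'no', and for the remaining characters it is 'yes'.
Trait 1: derived state 'yes' in Glyption and Platyyx only — synapomorphy for {Glyption, Platyyx}.
All ingroup taxa share the derived state 'yes' for Trait 2; it defines the ingroup but does not resolve relationships within it.
Trait 3: derived state 'no' in Glyption only — an autapomorphy, so it tells us nothing about relationships among taxa.
Trait 4 (derived state 'no') is shared by Teloma and Zygura — a synapomorphy uniting that clade.
Only Glyption, Platyyx, and Steneus show the derived state 'yes' for Trait 5, supporting them as a clade.
Most parsimonious ingroup topology: ((Teloma,Zygura),((Platyyx,Glyption),Steneus)).
The clade {Glyption, Platyyx, Steneus} is supported by Trait 5: its derived state 'yes' occurs in exactly those taxa and in no other taxon (including the outgroup).

Trait 5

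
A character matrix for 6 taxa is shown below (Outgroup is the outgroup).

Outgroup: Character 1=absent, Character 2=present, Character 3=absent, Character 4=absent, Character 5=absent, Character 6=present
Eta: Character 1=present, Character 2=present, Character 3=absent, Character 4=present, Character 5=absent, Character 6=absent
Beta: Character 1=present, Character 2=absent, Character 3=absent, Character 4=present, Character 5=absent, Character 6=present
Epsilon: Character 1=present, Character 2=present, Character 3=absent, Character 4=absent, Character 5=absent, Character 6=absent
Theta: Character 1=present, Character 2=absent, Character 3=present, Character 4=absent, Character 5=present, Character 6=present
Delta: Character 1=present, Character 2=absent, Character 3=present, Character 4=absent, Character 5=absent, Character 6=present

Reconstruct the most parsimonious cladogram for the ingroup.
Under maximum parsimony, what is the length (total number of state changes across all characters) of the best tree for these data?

7

Character polarity is set by the outgroup: the derived state is whichever differs from the outgroup's state, so for Character 2, Character 6 the derived state is 'absent', and for the remaining characters it is 'present'.
Character 1 (derived state 'present') is shared by all ingroup taxa — unites the whole ingroup.
Only Beta, Delta, and Theta show the derived state 'absent' for Character 2, supporting them as a clade.
Character 3 (derived state 'present') is shared by Delta and Theta — a synapomorphy uniting that clade.
Character 4 groups Beta and Eta, which is incompatible with the clades supported by the remaining characters; treating it as convergent (homoplasy) costs fewer steps than any alternative tree.
Character 5 (derived state 'present') is unique to Theta (autapomorphy; uninformative for grouping).
Character 6 (derived state 'absent') is shared by Epsilon and Eta — a synapomorphy uniting that clade.
Most parsimonious ingroup topology: ((Eta,Epsilon),(Beta,(Theta,Delta))).
Changes per character on this tree: Character 1: 1; Character 2: 1; Character 3: 1; Character 4: 2; Character 5: 1; Character 6: 1.
Total = 7.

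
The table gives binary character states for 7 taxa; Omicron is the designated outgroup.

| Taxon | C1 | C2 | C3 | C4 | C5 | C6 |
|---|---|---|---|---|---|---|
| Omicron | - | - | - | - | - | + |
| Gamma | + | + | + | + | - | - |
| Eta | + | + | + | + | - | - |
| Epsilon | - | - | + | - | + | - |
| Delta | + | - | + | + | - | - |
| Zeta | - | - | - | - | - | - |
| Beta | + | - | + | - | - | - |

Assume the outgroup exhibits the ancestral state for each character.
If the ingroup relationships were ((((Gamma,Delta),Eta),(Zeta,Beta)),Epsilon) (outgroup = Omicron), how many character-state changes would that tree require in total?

Map each character onto ((((Gamma,Delta),Eta),(Zeta,Beta)),Epsilon) (rooted by Omicron) and count the minimum state changes it requires (Fitch parsimony):
C1: 2; C2: 2; C3: 2; C4: 1; C5: 1; C6: 1.
Total tree length = 9.

9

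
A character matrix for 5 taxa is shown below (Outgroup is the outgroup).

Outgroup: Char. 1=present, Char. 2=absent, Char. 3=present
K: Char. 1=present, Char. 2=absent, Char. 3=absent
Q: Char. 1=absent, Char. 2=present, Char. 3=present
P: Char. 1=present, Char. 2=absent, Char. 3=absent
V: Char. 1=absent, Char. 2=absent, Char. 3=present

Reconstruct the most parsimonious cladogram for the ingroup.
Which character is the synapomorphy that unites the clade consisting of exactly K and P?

Char. 3

Character polarity is set by the outgroup: the derived state is whichever differs from the outgroup's state, so for Char. 1, Char. 3 the derived state is 'absent', and for the remaining characters it is 'present'.
Char. 1 (derived state 'absent') is shared by Q and V — a synapomorphy uniting that clade.
Char. 2 (derived state 'present') is unique to Q (autapomorphy; uninformative for grouping).
Char. 3 (derived state 'absent') is shared by K and P — a synapomorphy uniting that clade.
Most parsimonious ingroup topology: ((K,P),(Q,V)).
The clade {K, P} is supported by Char. 3: its derived state 'absent' occurs in exactly those taxa and in no other taxon (including the outgroup).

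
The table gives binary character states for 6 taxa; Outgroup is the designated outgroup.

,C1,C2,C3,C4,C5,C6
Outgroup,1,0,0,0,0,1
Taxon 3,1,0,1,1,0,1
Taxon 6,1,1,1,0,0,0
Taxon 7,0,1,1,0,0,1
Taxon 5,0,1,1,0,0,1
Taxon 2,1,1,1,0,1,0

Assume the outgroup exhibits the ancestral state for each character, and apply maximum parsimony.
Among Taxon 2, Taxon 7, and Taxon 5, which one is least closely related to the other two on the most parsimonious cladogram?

Character polarity is set by the outgroup: the derived state is whichever differs from the outgroup's state, so for C1, C6 the derived state is '0', and for the remaining characters it is '1'.
Only Taxon 5 and Taxon 7 show the derived state '0' for C1, supporting them as a clade.
Only Taxon 2, Taxon 5, Taxon 6, and Taxon 7 show the derived state '1' for C2, supporting them as a clade.
C3 (derived state '1') is shared by all ingroup taxa — unites the whole ingroup.
C4 (derived state '1') is unique to Taxon 3 (autapomorphy; uninformative for grouping).
C5: derived state '1' in Taxon 2 only — an autapomorphy, so it tells us nothing about relationships among taxa.
Only Taxon 2 and Taxon 6 show the derived state '0' for C6, supporting them as a clade.
Most parsimonious ingroup topology: (Taxon 3,((Taxon 6,Taxon 2),(Taxon 7,Taxon 5))).
Taxon 5 and Taxon 7 share a more recent common ancestor with each other than either does with Taxon 2, so Taxon 2 is the least closely related of the three.

Taxon 2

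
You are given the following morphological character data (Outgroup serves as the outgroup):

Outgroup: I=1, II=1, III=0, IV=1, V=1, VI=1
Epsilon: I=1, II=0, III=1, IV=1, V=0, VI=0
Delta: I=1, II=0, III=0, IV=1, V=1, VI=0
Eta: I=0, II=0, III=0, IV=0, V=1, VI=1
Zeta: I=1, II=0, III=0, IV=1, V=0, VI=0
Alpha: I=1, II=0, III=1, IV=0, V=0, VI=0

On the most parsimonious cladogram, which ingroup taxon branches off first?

Character polarity is set by the outgroup: the derived state is whichever differs from the outgroup's state, so for I, II, IV, V, VI the derived state is '0', and for the remaining characters it is '1'.
I: derived state '0' in Eta only — an autapomorphy, so it tells us nothing about relationships among taxa.
All ingroup taxa share the derived state '0' for II; it defines the ingroup but does not resolve relationships within it.
III (derived state '1') is shared by Alpha and Epsilon — a synapomorphy uniting that clade.
IV (state '0') occurs in Alpha and Eta but conflicts with the nesting implied by the other characters — most parsimoniously interpreted as homoplasy.
Only Alpha, Epsilon, and Zeta show the derived state '0' for V, supporting them as a clade.
VI: derived state '0' in Alpha, Delta, Epsilon, and Zeta only — synapomorphy for {Alpha, Delta, Epsilon, Zeta}.
Most parsimonious ingroup topology: ((((Epsilon,Alpha),Zeta),Delta),Eta).
Eta is sister to the clade containing all other ingroup taxa, so it is the earliest-diverging (most basal) ingroup lineage.

Eta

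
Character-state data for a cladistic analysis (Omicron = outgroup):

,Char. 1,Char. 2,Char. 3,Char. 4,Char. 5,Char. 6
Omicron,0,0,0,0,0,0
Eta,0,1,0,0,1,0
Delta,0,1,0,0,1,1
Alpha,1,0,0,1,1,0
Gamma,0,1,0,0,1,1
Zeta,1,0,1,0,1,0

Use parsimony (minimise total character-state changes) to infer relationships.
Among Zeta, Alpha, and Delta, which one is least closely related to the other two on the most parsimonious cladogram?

Delta

The outgroup has state '0' for every character, so '1' is the derived state throughout.
Only Alpha and Zeta show the derived state '1' for Char. 1, supporting them as a clade.
Char. 2 (derived state '1') is shared by Delta, Eta, and Gamma — a synapomorphy uniting that clade.
Char. 3 (derived state '1') is unique to Zeta (autapomorphy; uninformative for grouping).
Char. 4: derived state '1' in Alpha only — an autapomorphy, so it tells us nothing about relationships among taxa.
All ingroup taxa share the derived state '1' for Char. 5; it defines the ingroup but does not resolve relationships within it.
Only Delta and Gamma show the derived state '1' for Char. 6, supporting them as a clade.
Most parsimonious ingroup topology: ((Eta,(Delta,Gamma)),(Alpha,Zeta)).
Zeta and Alpha share a more recent common ancestor with each other than either does with Delta, so Delta is the least closely related of the three.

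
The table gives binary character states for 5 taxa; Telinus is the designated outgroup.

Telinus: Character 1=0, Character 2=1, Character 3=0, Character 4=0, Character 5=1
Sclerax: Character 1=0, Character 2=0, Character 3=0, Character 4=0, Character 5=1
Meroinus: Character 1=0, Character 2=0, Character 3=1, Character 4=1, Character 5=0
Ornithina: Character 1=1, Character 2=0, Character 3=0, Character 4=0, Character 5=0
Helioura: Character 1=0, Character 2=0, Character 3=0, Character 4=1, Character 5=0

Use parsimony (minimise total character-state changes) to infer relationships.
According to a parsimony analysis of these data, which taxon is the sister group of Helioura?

Meroinus

Character polarity is set by the outgroup: the derived state is whichever differs from the outgroup's state, so for Character 2, Character 5 the derived state is '0', and for the remaining characters it is '1'.
Character 1: derived state '1' in Ornithina only — an autapomorphy, so it tells us nothing about relationships among taxa.
All ingroup taxa share the derived state '0' for Character 2; it defines the ingroup but does not resolve relationships within it.
Character 3 (derived state '1') is unique to Meroinus (autapomorphy; uninformative for grouping).
Character 4: derived state '1' in Helioura and Meroinus only — synapomorphy for {Helioura, Meroinus}.
Character 5 (derived state '0') is shared by Helioura, Meroinus, and Ornithina — a synapomorphy uniting that clade.
Most parsimonious ingroup topology: (Sclerax,((Meroinus,Helioura),Ornithina)).
Helioura and Meroinus form a cherry on this tree, so they are sister taxa.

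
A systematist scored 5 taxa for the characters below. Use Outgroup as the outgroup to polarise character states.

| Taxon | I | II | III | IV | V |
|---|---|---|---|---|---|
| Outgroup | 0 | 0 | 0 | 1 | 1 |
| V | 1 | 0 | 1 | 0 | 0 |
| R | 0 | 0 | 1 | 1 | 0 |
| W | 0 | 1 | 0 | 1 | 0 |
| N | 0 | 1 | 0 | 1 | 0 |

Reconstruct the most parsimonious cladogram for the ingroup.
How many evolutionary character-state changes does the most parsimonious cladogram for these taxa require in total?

Character polarity is set by the outgroup: the derived state is whichever differs from the outgroup's state, so for IV, V the derived state is '0', and for the remaining characters it is '1'.
I: derived state '1' in V only — an autapomorphy, so it tells us nothing about relationships among taxa.
II (derived state '1') is shared by N and W — a synapomorphy uniting that clade.
Only R and V show the derived state '1' for III, supporting them as a clade.
IV: derived state '0' in V only — an autapomorphy, so it tells us nothing about relationships among taxa.
All ingroup taxa share the derived state '0' for V; it defines the ingroup but does not resolve relationships within it.
Most parsimonious ingroup topology: ((V,R),(W,N)).
Changes per character on this tree: I: 1; II: 1; III: 1; IV: 1; V: 1.
Total = 5.

5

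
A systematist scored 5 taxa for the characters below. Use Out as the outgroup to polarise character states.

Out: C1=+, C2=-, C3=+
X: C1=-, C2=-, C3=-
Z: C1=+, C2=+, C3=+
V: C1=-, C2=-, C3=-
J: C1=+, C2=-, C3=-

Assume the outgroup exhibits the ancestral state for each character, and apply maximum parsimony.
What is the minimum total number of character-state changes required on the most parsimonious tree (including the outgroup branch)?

Character polarity is set by the outgroup: the derived state is whichever differs from the outgroup's state, so for C1, C3 the derived state is '-', and for the remaining characters it is '+'.
C1: derived state '-' in V and X only — synapomorphy for {V, X}.
C2 (derived state '+') is unique to Z (autapomorphy; uninformative for grouping).
C3 (derived state '-') is shared by J, V, and X — a synapomorphy uniting that clade.
Most parsimonious ingroup topology: (((X,V),J),Z).
Changes per character on this tree: C1: 1; C2: 1; C3: 1.
Total = 3.

3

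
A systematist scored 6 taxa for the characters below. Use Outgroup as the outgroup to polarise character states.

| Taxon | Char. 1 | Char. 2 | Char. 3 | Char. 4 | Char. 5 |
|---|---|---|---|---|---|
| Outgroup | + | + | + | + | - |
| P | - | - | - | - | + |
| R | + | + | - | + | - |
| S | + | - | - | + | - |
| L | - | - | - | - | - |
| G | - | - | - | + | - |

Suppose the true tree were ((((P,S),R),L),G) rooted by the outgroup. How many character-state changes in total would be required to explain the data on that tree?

9

Map each character onto ((((P,S),R),L),G) (rooted by Outgroup) and count the minimum state changes it requires (Fitch parsimony):
Char. 1: 3; Char. 2: 2; Char. 3: 1; Char. 4: 2; Char. 5: 1.
Total tree length = 9.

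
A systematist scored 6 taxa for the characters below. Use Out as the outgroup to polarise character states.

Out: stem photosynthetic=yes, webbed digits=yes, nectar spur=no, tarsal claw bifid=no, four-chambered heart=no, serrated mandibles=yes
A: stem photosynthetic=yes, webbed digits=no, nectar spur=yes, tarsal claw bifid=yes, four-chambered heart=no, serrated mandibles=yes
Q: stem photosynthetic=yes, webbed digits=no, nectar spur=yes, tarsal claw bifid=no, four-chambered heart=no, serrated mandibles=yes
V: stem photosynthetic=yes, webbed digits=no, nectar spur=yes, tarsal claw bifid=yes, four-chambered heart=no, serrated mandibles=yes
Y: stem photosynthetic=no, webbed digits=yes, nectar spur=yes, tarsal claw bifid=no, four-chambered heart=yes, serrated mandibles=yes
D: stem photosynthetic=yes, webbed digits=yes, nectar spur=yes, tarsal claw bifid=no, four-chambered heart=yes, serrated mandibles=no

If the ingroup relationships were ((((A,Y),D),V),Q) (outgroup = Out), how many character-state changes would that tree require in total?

10

Map each character onto ((((A,Y),D),V),Q) (rooted by Out) and count the minimum state changes it requires (Fitch parsimony):
stem photosynthetic: 1; webbed digits: 3; nectar spur: 1; tarsal claw bifid: 2; four-chambered heart: 2; serrated mandibles: 1.
Total tree length = 10.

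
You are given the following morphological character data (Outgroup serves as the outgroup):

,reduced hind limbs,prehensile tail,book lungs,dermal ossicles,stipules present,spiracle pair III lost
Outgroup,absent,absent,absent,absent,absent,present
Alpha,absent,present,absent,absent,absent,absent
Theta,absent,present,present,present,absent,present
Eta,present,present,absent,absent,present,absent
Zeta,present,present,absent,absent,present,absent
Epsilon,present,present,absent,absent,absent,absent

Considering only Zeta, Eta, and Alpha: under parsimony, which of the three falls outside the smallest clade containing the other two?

Alpha

Character polarity is set by the outgroup: the derived state is whichever differs from the outgroup's state, so for spiracle pair III lost the derived state is 'absent', and for the remaining characters it is 'present'.
reduced hind limbs (derived state 'present') is shared by Epsilon, Eta, and Zeta — a synapomorphy uniting that clade.
All ingroup taxa share the derived state 'present' for prehensile tail; it defines the ingroup but does not resolve relationships within it.
book lungs: derived state 'present' in Theta only — an autapomorphy, so it tells us nothing about relationships among taxa.
dermal ossicles: derived state 'present' in Theta only — an autapomorphy, so it tells us nothing about relationships among taxa.
stipules present: derived state 'present' in Eta and Zeta only — synapomorphy for {Eta, Zeta}.
spiracle pair III lost: derived state 'absent' in Alpha, Epsilon, Eta, and Zeta only — synapomorphy for {Alpha, Epsilon, Eta, Zeta}.
Most parsimonious ingroup topology: ((Alpha,((Eta,Zeta),Epsilon)),Theta).
Zeta and Eta share a more recent common ancestor with each other than either does with Alpha, so Alpha is the least closely related of the three.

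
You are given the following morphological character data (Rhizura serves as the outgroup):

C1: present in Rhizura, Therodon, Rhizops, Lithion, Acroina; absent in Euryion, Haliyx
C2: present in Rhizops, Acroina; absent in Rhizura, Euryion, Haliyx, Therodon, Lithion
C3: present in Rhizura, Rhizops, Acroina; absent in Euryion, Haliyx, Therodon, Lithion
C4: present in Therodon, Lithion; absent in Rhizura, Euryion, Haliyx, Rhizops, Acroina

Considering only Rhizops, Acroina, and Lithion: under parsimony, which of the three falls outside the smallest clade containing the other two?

Character polarity is set by the outgroup: the derived state is whichever differs from the outgroup's state, so for C1, C3 the derived state is 'absent', and for the remaining characters it is 'present'.
C1 (derived state 'absent') is shared by Euryion and Haliyx — a synapomorphy uniting that clade.
C2 (derived state 'present') is shared by Acroina and Rhizops — a synapomorphy uniting that clade.
C3 (derived state 'absent') is shared by Euryion, Haliyx, Lithion, and Therodon — a synapomorphy uniting that clade.
Only Lithion and Therodon show the derived state 'present' for C4, supporting them as a clade.
Most parsimonious ingroup topology: (((Euryion,Haliyx),(Therodon,Lithion)),(Rhizops,Acroina)).
Rhizops and Acroina share a more recent common ancestor with each other than either does with Lithion, so Lithion is the least closely related of the three.

Lithion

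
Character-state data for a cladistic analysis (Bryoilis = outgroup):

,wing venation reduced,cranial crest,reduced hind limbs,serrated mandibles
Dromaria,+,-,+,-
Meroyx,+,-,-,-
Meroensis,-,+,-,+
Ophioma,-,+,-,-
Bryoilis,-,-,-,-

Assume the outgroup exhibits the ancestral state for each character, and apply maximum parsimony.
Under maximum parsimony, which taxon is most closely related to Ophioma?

The outgroup has state '-' for every character, so '+' is the derived state throughout.
wing venation reduced (derived state '+') is shared by Dromaria and Meroyx — a synapomorphy uniting that clade.
cranial crest: derived state '+' in Meroensis and Ophioma only — synapomorphy for {Meroensis, Ophioma}.
reduced hind limbs (derived state '+') is unique to Dromaria (autapomorphy; uninformative for grouping).
serrated mandibles (derived state '+') is unique to Meroensis (autapomorphy; uninformative for grouping).
Most parsimonious ingroup topology: ((Ophioma,Meroensis),(Dromaria,Meroyx)).
Ophioma and Meroensis form a cherry on this tree, so they are sister taxa.

Meroensis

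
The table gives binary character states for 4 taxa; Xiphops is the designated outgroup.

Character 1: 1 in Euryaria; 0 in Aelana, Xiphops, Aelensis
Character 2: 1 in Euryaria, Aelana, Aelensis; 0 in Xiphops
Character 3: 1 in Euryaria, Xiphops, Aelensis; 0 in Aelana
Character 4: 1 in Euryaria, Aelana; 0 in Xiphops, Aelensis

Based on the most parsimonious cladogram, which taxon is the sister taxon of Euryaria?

Aelana

Character polarity is set by the outgroup: the derived state is whichever differs from the outgroup's state, so for Character 3 the derived state is '0', and for the remaining characters it is '1'.
Character 1: derived state '1' in Euryaria only — an autapomorphy, so it tells us nothing about relationships among taxa.
Character 2 (derived state '1') is shared by all ingroup taxa — unites the whole ingroup.
Character 3: derived state '0' in Aelana only — an autapomorphy, so it tells us nothing about relationships among taxa.
Only Aelana and Euryaria show the derived state '1' for Character 4, supporting them as a clade.
Most parsimonious ingroup topology: ((Aelana,Euryaria),Aelensis).
Euryaria and Aelana form a cherry on this tree, so they are sister taxa.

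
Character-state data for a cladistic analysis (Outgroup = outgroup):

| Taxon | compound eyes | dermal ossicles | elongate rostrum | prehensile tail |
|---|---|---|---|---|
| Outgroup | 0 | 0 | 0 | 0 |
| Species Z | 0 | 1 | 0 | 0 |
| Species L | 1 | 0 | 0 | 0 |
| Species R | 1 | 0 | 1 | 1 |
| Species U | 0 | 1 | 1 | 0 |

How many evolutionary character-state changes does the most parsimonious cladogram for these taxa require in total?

The outgroup has state '0' for every character, so '1' is the derived state throughout.
compound eyes (derived state '1') is shared by Species L and Species R — a synapomorphy uniting that clade.
dermal ossicles (derived state '1') is shared by Species U and Species Z — a synapomorphy uniting that clade.
elongate rostrum (state '1') occurs in Species R and Species U but conflicts with the nesting implied by the other characters — most parsimoniously interpreted as homoplasy.
prehensile tail (derived state '1') is unique to Species R (autapomorphy; uninformative for grouping).
Most parsimonious ingroup topology: ((Species Z,Species U),(Species L,Species R)).
Changes per character on this tree: compound eyes: 1; dermal ossicles: 1; elongate rostrum: 2; prehensile tail: 1.
Total = 5.

5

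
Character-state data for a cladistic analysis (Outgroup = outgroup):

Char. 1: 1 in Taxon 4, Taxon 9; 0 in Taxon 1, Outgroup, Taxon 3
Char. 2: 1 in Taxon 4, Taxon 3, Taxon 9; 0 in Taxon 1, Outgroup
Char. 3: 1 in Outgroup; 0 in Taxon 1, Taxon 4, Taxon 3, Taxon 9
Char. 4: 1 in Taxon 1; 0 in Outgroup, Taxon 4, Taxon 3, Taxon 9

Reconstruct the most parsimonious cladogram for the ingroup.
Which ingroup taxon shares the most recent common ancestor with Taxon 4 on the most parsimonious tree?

Taxon 9

Character polarity is set by the outgroup: the derived state is whichever differs from the outgroup's state, so for Char. 3 the derived state is '0', and for the remaining characters it is '1'.
Char. 1 (derived state '1') is shared by Taxon 4 and Taxon 9 — a synapomorphy uniting that clade.
Char. 2: derived state '1' in Taxon 3, Taxon 4, and Taxon 9 only — synapomorphy for {Taxon 3, Taxon 4, Taxon 9}.
Char. 3 (derived state '0') is shared by all ingroup taxa — unites the whole ingroup.
Char. 4: derived state '1' in Taxon 1 only — an autapomorphy, so it tells us nothing about relationships among taxa.
Most parsimonious ingroup topology: ((Taxon 3,(Taxon 4,Taxon 9)),Taxon 1).
Taxon 4 and Taxon 9 form a cherry on this tree, so they are sister taxa.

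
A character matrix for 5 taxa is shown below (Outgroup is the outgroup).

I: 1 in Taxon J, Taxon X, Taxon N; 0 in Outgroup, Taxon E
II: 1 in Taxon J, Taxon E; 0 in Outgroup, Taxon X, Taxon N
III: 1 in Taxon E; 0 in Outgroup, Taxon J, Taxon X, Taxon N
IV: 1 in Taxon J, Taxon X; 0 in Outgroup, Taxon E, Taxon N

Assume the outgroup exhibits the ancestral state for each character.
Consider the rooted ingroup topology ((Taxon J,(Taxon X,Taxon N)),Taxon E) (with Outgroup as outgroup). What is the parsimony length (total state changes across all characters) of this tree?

Map each character onto ((Taxon J,(Taxon X,Taxon N)),Taxon E) (rooted by Outgroup) and count the minimum state changes it requires (Fitch parsimony):
I: 1; II: 2; III: 1; IV: 2.
Total tree length = 6.

6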